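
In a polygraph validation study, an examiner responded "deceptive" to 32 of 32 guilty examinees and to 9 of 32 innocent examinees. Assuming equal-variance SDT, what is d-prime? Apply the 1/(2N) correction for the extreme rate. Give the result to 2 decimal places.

The hit rate is 32/32 = 1, so apply the 1/(2N) correction: H → 1 − 1/(2·32) = 0.98438.
z(H) = z(0.98438) = 2.154
z(FA) = z(0.28125) = -0.579
d' = 2.154 − (-0.579) = 2.733

d-prime = 2.73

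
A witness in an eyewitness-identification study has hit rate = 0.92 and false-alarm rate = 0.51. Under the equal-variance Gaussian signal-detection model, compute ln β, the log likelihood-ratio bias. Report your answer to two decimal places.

z(0.92) = 1.405, z(0.51) = 0.025
ln β = −½·[z(H)² − z(FA)²] = −0.5 × (1.974 − 0.001) = -0.9865

ln β = -0.99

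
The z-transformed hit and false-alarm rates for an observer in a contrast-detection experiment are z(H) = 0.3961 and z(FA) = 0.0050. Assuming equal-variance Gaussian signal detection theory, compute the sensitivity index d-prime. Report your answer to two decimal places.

d' = z(H) − z(FA) = 0.3961 − 0.0050 = 0.3911

d-prime = 0.39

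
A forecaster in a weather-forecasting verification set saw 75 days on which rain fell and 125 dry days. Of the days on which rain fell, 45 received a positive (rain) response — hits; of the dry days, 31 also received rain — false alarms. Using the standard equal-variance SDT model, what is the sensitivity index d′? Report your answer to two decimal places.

H = 45/75 = 0.6000
FA = 31/125 = 0.2480
Φ⁻¹(H) = Φ⁻¹(0.6000) = 0.253
Φ⁻¹(FA) = Φ⁻¹(0.2480) = -0.681
d' = z(H) − z(FA) = 0.253 − (-0.681) = 0.934

d′ = 0.93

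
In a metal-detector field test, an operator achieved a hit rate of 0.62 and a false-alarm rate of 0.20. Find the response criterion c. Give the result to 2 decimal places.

Φ⁻¹(0.62) = 0.305, Φ⁻¹(0.20) = -0.842
c = −½·[z(H) + z(FA)] = −0.5 × (0.305 + (-0.842)) = 0.2685
c > 0: the operator has a conservative response bias.

c = 0.27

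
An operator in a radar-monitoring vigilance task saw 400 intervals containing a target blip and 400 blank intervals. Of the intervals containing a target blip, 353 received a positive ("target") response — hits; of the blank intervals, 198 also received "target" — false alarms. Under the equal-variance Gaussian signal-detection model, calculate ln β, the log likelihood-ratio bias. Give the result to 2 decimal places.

H = 353/400 = 0.8825
FA = 198/400 = 0.4950
z(H) = 1.188
z(FA) = -0.013
ln β = −½·[z(H)² − z(FA)²] = −0.5 × (1.411 − 0.000) = -0.7055

ln β = -0.71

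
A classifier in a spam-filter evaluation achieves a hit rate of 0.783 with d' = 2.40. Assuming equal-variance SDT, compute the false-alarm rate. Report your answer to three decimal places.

z(hit rate) = z(0.783) = 0.7824
z(FA) = z(H) − d' = 0.7824 − 2.40 = -1.6176
false-alarm rate = Φ(-1.6176) = 0.0529

false-alarm rate = 0.053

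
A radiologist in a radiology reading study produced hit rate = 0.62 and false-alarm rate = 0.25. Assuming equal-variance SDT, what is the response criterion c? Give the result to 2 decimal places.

c = 0.18

z(H) = z(0.62) = 0.305
z(FA) = z(0.25) = -0.674
c = −½·[z(H) + z(FA)] = −0.5 × (0.305 + (-0.674)) = 0.1845
c > 0: the radiologist has a conservative response bias.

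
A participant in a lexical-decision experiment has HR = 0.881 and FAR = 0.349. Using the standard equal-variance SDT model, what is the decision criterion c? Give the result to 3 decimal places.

z(H) = z(0.881) = 1.1800
z(FA) = z(0.349) = -0.3880
c = −½·[z(H) + z(FA)] = −0.5 × (1.1800 + (-0.3880)) = -0.3960
c < 0: the participant has a liberal response bias.

c = -0.396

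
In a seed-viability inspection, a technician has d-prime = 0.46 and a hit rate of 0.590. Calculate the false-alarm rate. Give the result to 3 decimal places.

false-alarm rate = 0.408

z(hit rate) = z(0.590) = 0.2275
z(FA) = z(H) − d' = 0.2275 − 0.46 = -0.2325
false-alarm rate = Φ(-0.2325) = 0.4081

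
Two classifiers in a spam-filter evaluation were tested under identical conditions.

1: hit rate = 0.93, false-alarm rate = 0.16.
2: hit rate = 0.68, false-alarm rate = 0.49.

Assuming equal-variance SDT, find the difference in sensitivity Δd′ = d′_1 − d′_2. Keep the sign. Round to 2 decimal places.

Δd′ = 1.98

1: z(0.93) = 1.476, z(0.16) = -0.994, d' = 2.470
2: z(0.68) = 0.468, z(0.49) = -0.025, d' = 0.493
Δd' = d'_1 − d'_2 = 2.470 − 0.493 = 1.977
1 has the higher sensitivity.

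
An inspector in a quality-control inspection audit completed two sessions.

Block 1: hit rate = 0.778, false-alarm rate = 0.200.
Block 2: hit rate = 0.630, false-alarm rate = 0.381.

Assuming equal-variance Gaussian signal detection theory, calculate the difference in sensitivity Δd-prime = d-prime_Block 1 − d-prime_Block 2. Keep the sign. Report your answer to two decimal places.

Block 1: z(0.778) = 0.765, z(0.200) = -0.842, d' = 1.607
Block 2: z(0.630) = 0.332, z(0.381) = -0.303, d' = 0.635
Δd' = d'_Block 1 − d'_Block 2 = 1.607 − 0.635 = 0.972
Block 1 has the higher sensitivity.

Δd-prime = 0.97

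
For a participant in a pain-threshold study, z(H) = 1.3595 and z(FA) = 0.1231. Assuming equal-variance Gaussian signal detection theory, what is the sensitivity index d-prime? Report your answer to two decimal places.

d' = z(H) − z(FA) = 1.3595 − 0.1231 = 1.2364

d-prime = 1.24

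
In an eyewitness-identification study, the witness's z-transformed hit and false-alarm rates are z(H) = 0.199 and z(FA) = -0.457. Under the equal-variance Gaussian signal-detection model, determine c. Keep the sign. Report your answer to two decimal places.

c = −½·[z(H) + z(FA)] = −½·(0.199 + (-0.457)) = 0.129

c = 0.13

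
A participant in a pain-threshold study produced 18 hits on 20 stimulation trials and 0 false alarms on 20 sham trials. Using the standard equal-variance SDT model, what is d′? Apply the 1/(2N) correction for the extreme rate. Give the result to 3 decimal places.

d′ = 3.242

The false-alarm rate is 0/20 = 0, so apply the 1/(2N) correction: FA → 1/(2·20) = 0.02500.
z(H) = z(0.90000) = 1.2816
z(FA) = z(0.02500) = -1.9600
d' = 1.2816 − (-1.9600) = 3.2416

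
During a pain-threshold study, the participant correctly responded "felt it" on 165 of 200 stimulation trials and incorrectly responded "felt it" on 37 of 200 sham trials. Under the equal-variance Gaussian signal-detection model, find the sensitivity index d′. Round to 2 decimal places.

d′ = 1.83

H = 165/200 = 0.8250
FA = 37/200 = 0.1850
Φ⁻¹(H) = 0.9346
Φ⁻¹(FA) = -0.8965
d' = z(H) − z(FA) = 0.9346 − (-0.8965) = 1.8311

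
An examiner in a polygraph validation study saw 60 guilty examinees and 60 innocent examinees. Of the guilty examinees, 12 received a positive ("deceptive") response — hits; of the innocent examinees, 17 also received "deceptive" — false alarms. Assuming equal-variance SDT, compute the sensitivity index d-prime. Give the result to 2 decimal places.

d-prime = -0.27

H = 12/60 = 0.2000
FA = 17/60 = 0.2833
Φ⁻¹(H) = Φ⁻¹(0.2000) = -0.8416
Φ⁻¹(FA) = Φ⁻¹(0.2833) = -0.5731
d' = z(H) − z(FA) = -0.8416 − (-0.5731) = -0.2685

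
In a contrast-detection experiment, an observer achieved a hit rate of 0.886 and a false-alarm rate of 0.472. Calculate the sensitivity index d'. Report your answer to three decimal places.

Φ⁻¹(H) = Φ⁻¹(0.886) = 1.2055
Φ⁻¹(FA) = Φ⁻¹(0.472) = -0.0702
d' = z(H) − z(FA) = 1.2055 − (-0.0702) = 1.2757

d' = 1.276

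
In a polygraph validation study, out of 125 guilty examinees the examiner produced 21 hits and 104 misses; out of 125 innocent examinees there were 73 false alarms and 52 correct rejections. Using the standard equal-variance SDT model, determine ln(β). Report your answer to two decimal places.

H = 21/125 = 0.1680
FA = 73/125 = 0.5840
Φ⁻¹(H) = Φ⁻¹(0.1680) = -0.962
Φ⁻¹(FA) = Φ⁻¹(0.5840) = 0.212
ln β = −½·[z(H)² − z(FA)²] = −0.5 × (0.925 − 0.045) = -0.440

ln β = -0.44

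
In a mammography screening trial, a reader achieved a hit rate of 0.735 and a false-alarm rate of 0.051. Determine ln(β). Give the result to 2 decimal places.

z(0.735) = 0.628, z(0.051) = -1.635
ln β = −½·[z(H)² − z(FA)²] = −0.5 × (0.394 − 2.673) = 1.1395

ln β = 1.14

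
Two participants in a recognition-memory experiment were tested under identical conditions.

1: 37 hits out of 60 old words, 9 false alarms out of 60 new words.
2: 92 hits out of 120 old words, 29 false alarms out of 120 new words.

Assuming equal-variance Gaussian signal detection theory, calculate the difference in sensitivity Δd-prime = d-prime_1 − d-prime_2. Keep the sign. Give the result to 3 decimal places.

1: z(0.6167) = 0.2968, z(0.1500) = -1.0364, d' = 1.3332
2: z(0.7667) = 0.7280, z(0.2417) = -0.7008, d' = 1.4288
Δd' = d'_1 − d'_2 = 1.3332 − 1.4288 = -0.0956
2 has the higher sensitivity.

Δd-prime = -0.096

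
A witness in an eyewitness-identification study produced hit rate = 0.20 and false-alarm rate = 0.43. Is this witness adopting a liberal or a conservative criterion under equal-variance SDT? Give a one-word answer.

z(H) = -0.842, z(FA) = -0.176
c = −½·(z(H) + z(FA)) = 0.509
c > 0 → conservative criterion (biased toward responding “no”).

conservative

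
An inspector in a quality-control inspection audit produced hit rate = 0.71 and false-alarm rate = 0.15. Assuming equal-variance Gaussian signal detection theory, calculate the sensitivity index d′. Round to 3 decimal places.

d′ = 1.590

Φ⁻¹(0.71) = 0.5534, Φ⁻¹(0.15) = -1.0364
d' = z(H) − z(FA) = 0.5534 − (-1.0364) = 1.5898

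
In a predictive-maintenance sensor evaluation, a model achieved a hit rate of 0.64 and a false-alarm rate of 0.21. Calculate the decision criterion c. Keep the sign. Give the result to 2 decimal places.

z(H) = 0.358
z(FA) = -0.806
c = −½·[z(H) + z(FA)] = −0.5 × (0.358 + (-0.806)) = 0.224
c > 0: the model has a conservative response bias.

c = 0.22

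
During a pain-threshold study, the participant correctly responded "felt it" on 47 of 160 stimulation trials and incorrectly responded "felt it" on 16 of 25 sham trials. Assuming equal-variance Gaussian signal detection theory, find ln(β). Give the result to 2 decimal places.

H = 47/160 = 0.2938
FA = 16/25 = 0.6400
z(H) = z(0.2938) = -0.542
z(FA) = z(0.6400) = 0.358
ln β = −½·[z(H)² − z(FA)²] = −0.5 × (0.294 − 0.128) = -0.083

ln β = -0.08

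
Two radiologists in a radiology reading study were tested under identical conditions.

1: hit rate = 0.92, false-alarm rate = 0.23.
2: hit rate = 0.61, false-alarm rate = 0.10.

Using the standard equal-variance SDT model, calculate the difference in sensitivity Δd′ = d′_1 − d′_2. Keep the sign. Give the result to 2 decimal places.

Δd′ = 0.58

1: z(0.92) = 1.405, z(0.23) = -0.739, d' = 2.144
2: z(0.61) = 0.279, z(0.10) = -1.282, d' = 1.561
Δd' = d'_1 − d'_2 = 2.144 − 1.561 = 0.583
1 has the higher sensitivity.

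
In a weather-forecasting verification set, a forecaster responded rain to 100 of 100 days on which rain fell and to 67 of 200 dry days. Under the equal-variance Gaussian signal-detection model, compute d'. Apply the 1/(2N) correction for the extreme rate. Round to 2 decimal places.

d' = 3.00

The hit rate is 100/100 = 1, so apply the 1/(2N) correction: H → 1 − 1/(2·100) = 0.99500.
z(H) = z(0.99500) = 2.576
z(FA) = z(0.33500) = -0.426
d' = 2.576 − (-0.426) = 3.002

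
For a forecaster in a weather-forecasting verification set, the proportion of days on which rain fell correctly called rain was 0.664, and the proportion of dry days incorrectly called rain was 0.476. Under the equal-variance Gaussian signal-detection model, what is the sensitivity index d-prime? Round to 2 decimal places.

d-prime = 0.48

Φ⁻¹(H) = Φ⁻¹(0.664) = 0.423
Φ⁻¹(FA) = Φ⁻¹(0.476) = -0.060
d' = z(H) − z(FA) = 0.423 − (-0.060) = 0.483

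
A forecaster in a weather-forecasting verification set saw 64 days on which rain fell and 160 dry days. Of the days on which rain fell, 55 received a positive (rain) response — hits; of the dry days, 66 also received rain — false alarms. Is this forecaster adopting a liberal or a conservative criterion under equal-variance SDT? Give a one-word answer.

z(H) = 1.078, z(FA) = -0.221
c = −½·(z(H) + z(FA)) = -0.4285
c < 0 → liberal criterion (biased toward responding “yes”).

liberal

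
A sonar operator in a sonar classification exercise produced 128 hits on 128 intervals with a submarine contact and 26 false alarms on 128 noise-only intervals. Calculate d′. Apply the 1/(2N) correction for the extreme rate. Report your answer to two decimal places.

d′ = 3.49

The hit rate is 128/128 = 1, so apply the 1/(2N) correction: H → 1 − 1/(2·128) = 0.99609.
z(H) = z(0.99609) = 2.660
z(FA) = z(0.20312) = -0.831
d' = 2.660 − (-0.831) = 3.491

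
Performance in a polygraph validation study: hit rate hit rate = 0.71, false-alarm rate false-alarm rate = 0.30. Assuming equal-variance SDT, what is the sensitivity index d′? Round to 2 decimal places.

d′ = 1.08

z(H) = z(0.71) = 0.553
z(FA) = z(0.30) = -0.524
d' = z(H) − z(FA) = 0.553 − (-0.524) = 1.077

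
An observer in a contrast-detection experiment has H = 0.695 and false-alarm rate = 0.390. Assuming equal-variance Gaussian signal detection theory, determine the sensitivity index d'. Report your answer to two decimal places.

d' = 0.79

z(H) = 0.510
z(FA) = -0.279
d' = z(H) − z(FA) = 0.510 − (-0.279) = 0.789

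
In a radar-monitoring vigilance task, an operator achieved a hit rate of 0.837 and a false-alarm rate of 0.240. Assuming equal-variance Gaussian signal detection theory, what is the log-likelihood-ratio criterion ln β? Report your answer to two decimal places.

ln β = -0.23

z(H) = z(0.837) = 0.982
z(FA) = z(0.240) = -0.706
ln β = −½·[z(H)² − z(FA)²] = −0.5 × (0.964 − 0.498) = -0.233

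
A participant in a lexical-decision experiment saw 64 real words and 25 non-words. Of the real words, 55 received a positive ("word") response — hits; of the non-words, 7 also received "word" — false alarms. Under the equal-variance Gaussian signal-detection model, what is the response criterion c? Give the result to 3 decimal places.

c = -0.247

H = 55/64 = 0.8594
FA = 7/25 = 0.2800
z(0.8594) = 1.0776, z(0.2800) = -0.5828
c = −½·[z(H) + z(FA)] = −0.5 × (1.0776 + (-0.5828)) = -0.2474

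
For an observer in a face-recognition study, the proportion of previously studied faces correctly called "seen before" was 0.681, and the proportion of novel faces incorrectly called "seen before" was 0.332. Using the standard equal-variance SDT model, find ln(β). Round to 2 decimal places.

z(H) = 0.470
z(FA) = -0.434
ln β = −½·[z(H)² − z(FA)²] = −0.5 × (0.221 − 0.188) = -0.0165

ln β = -0.02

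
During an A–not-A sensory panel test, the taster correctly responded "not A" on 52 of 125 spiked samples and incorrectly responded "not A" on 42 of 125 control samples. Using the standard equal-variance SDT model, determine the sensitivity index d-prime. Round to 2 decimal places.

d-prime = 0.21

H = 52/125 = 0.4160
FA = 42/125 = 0.3360
z(H) = -0.212
z(FA) = -0.423
d' = z(H) − z(FA) = -0.212 − (-0.423) = 0.211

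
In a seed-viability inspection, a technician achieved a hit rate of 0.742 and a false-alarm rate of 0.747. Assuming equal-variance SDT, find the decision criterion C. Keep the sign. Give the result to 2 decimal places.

Φ⁻¹(H) = Φ⁻¹(0.742) = 0.650
Φ⁻¹(FA) = Φ⁻¹(0.747) = 0.665
c = −½·[z(H) + z(FA)] = −0.5 × (0.650 + 0.665) = -0.6575
c < 0: the technician has a liberal response bias.

C = -0.66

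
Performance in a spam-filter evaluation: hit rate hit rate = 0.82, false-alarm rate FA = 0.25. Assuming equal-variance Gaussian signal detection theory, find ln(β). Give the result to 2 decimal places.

ln β = -0.19

Φ⁻¹(0.82) = 0.915, Φ⁻¹(0.25) = -0.674
ln β = −½·[z(H)² − z(FA)²] = −0.5 × (0.837 − 0.454) = -0.1915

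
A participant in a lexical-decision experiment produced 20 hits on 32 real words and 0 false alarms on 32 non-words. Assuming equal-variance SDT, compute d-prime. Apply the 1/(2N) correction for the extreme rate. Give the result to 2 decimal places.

The false-alarm rate is 0/32 = 0, so apply the 1/(2N) correction: FA → 1/(2·32) = 0.01562.
z(H) = z(0.62500) = 0.319
z(FA) = z(0.01562) = -2.154
d' = 0.319 − (-2.154) = 2.473

d-prime = 2.47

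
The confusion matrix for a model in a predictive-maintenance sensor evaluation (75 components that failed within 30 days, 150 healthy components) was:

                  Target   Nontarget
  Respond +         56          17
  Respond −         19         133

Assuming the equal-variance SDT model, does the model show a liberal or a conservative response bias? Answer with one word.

z(H) = 0.664, z(FA) = -1.209
c = −½·(z(H) + z(FA)) = 0.2725
c > 0 → conservative criterion (biased toward responding “no”).

conservative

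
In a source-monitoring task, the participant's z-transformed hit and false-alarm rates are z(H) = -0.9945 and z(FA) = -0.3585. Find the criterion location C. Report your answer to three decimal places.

C = 0.677

c = −½·[z(H) + z(FA)] = −½·(-0.9945 + (-0.3585)) = 0.6765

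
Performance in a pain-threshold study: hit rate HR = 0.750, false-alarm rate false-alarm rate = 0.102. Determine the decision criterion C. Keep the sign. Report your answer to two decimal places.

C = 0.30

z(0.750) = 0.6745, z(0.102) = -1.2702
c = −½·[z(H) + z(FA)] = −0.5 × (0.6745 + (-1.2702)) = 0.29785
c > 0: the participant has a conservative response bias.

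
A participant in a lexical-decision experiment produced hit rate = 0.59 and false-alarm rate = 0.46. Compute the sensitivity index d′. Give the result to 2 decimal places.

d′ = 0.33

z(H) = z(0.59) = 0.228
z(FA) = z(0.46) = -0.100
d' = z(H) − z(FA) = 0.228 − (-0.100) = 0.328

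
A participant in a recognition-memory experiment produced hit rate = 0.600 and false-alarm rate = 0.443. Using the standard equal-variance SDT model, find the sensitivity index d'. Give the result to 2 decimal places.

z(H) = 0.253
z(FA) = -0.143
d' = z(H) − z(FA) = 0.253 − (-0.143) = 0.396

d' = 0.40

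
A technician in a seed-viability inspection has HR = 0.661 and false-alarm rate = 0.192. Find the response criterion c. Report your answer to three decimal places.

c = 0.228

z(H) = 0.4152
z(FA) = -0.8705
c = −½·[z(H) + z(FA)] = −0.5 × (0.4152 + (-0.8705)) = 0.22765
c > 0: the technician has a conservative response bias.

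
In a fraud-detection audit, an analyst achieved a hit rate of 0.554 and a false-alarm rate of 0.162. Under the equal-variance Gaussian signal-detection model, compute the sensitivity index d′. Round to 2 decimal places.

d′ = 1.12

z(0.554) = 0.136, z(0.162) = -0.986
d' = z(H) − z(FA) = 0.136 − (-0.986) = 1.122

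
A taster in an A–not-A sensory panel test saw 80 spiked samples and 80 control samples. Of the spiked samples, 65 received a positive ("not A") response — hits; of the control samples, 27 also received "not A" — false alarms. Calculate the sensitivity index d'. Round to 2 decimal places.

d' = 1.31

H = 65/80 = 0.8125
FA = 27/80 = 0.3375
z(H) = 0.8871
z(FA) = -0.4193
d' = z(H) − z(FA) = 0.8871 − (-0.4193) = 1.3064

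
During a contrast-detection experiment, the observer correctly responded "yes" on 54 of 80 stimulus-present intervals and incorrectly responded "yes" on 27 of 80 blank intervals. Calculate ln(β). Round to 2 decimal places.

ln β = -0.02

H = 54/80 = 0.6750
FA = 27/80 = 0.3375
z(H) = z(0.6750) = 0.454
z(FA) = z(0.3375) = -0.419
ln β = −½·[z(H)² − z(FA)²] = −0.5 × (0.206 − 0.176) = -0.015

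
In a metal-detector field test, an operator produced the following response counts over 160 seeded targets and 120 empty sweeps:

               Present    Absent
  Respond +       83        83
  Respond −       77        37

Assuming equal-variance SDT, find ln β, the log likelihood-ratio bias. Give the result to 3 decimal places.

ln β = 0.124

H = 83/160 = 0.5188
FA = 83/120 = 0.6917
z(H) = z(0.5188) = 0.0471
z(FA) = z(0.6917) = 0.5007
ln β = −½·[z(H)² − z(FA)²] = −0.5 × (0.0022 − 0.2507) = 0.12425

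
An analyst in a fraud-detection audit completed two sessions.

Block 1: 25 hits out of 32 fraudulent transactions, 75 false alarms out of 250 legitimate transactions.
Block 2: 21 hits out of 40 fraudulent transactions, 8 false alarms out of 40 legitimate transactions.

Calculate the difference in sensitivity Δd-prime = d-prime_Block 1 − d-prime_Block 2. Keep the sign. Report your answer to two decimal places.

Block 1: z(0.7812) = 0.776, z(0.3000) = -0.524, d' = 1.300
Block 2: z(0.5250) = 0.063, z(0.2000) = -0.842, d' = 0.905
Δd' = d'_Block 1 − d'_Block 2 = 1.300 − 0.905 = 0.395
Block 1 has the higher sensitivity.

Δd-prime = 0.40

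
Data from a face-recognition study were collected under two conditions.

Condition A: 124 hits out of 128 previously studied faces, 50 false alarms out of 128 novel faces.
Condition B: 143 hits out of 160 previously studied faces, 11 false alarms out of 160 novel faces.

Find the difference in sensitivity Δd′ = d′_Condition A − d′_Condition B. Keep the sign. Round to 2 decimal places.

Δd′ = -0.59

Condition A: z(0.9688) = 1.863, z(0.3906) = -0.278, d' = 2.141
Condition B: z(0.8938) = 1.247, z(0.0688) = -1.485, d' = 2.732
Δd' = d'_Condition A − d'_Condition B = 2.141 − 2.732 = -0.591
Condition B has the higher sensitivity.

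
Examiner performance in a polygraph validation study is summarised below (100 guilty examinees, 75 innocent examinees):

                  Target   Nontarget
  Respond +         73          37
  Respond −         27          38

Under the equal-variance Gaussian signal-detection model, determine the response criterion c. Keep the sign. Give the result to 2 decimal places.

H = 73/100 = 0.7300
FA = 37/75 = 0.4933
z(H) = z(0.7300) = 0.613
z(FA) = z(0.4933) = -0.017
c = −½·[z(H) + z(FA)] = −0.5 × (0.613 + (-0.017)) = -0.298
c < 0: the examiner has a liberal response bias.

c = -0.30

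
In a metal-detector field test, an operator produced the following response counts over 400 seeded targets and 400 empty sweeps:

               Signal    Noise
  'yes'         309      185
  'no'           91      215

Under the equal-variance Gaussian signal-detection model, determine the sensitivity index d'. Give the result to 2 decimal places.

H = 309/400 = 0.7725
FA = 185/400 = 0.4625
z(H) = z(0.7725) = 0.747
z(FA) = z(0.4625) = -0.094
d' = z(H) − z(FA) = 0.747 − (-0.094) = 0.841

d' = 0.84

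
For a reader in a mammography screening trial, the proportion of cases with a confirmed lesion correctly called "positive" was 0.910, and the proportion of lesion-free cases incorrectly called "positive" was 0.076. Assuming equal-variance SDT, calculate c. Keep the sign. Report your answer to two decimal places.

z(H) = z(0.910) = 1.3408
z(FA) = z(0.076) = -1.4325
c = −½·[z(H) + z(FA)] = −0.5 × (1.3408 + (-1.4325)) = 0.04585
c > 0: the reader has a conservative response bias.

c = 0.05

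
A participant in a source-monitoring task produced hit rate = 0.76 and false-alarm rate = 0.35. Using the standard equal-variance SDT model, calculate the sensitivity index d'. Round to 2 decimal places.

d' = 1.09

Φ⁻¹(0.76) = 0.706, Φ⁻¹(0.35) = -0.385
d' = z(H) − z(FA) = 0.706 − (-0.385) = 1.091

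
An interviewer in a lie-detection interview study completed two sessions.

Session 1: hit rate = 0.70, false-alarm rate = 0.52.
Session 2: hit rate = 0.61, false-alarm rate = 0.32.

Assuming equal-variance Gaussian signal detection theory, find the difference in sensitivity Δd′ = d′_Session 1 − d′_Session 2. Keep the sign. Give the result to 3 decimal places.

Δd′ = -0.273

Session 1: z(0.70) = 0.5244, z(0.52) = 0.0502, d' = 0.4742
Session 2: z(0.61) = 0.2793, z(0.32) = -0.4677, d' = 0.7470
Δd' = d'_Session 1 − d'_Session 2 = 0.4742 − 0.7470 = -0.2728
Session 2 has the higher sensitivity.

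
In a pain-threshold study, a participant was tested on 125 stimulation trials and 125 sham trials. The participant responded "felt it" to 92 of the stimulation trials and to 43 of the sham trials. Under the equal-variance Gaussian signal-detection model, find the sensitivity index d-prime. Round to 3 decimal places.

H = 92/125 = 0.7360
FA = 43/125 = 0.3440
z(0.7360) = 0.6311, z(0.3440) = -0.4016
d' = z(H) − z(FA) = 0.6311 − (-0.4016) = 1.0327

d-prime = 1.033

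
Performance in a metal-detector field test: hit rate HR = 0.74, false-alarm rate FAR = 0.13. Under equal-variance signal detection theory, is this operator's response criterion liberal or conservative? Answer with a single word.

z(H) = 0.643, z(FA) = -1.126
c = −½·(z(H) + z(FA)) = 0.2415
c > 0 → conservative criterion (biased toward responding “no”).

conservative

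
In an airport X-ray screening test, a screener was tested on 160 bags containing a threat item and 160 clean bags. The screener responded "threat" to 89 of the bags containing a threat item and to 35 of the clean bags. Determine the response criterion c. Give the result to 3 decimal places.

c = 0.317

H = 89/160 = 0.5563
FA = 35/160 = 0.2188
Φ⁻¹(H) = Φ⁻¹(0.5563) = 0.1416
Φ⁻¹(FA) = Φ⁻¹(0.2188) = -0.7763
c = −½·[z(H) + z(FA)] = −0.5 × (0.1416 + (-0.7763)) = 0.31735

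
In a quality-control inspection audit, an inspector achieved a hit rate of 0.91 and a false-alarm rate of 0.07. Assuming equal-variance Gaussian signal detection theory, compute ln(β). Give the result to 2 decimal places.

z(0.91) = 1.341, z(0.07) = -1.476
ln β = −½·[z(H)² − z(FA)²] = −0.5 × (1.798 − 2.179) = 0.1905

ln β = 0.19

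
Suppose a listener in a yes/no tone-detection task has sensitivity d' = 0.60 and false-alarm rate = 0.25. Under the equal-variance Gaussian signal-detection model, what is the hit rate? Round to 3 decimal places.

hit rate = 0.470

z(false-alarm rate) = z(0.25) = -0.6745
z(H) = z(FA) + d' = -0.6745 + 0.60 = -0.0745
hit rate = Φ(-0.0745) = 0.4703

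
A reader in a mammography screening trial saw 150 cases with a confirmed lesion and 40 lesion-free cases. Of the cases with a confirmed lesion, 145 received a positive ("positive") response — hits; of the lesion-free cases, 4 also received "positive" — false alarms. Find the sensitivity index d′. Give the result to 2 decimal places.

d′ = 3.12

H = 145/150 = 0.9667
FA = 4/40 = 0.1000
z(H) = 1.834
z(FA) = -1.282
d' = z(H) − z(FA) = 1.834 − (-1.282) = 3.116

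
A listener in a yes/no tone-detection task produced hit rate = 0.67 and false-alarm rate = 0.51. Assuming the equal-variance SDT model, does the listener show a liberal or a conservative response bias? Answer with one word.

liberal

z(H) = 0.440, z(FA) = 0.025
c = −½·(z(H) + z(FA)) = -0.2325
c < 0 → liberal criterion (biased toward responding “yes”).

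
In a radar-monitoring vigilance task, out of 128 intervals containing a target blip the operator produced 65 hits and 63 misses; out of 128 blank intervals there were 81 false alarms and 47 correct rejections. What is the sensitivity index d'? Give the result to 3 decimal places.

H = 65/128 = 0.5078
FA = 81/128 = 0.6328
z(0.5078) = 0.0196, z(0.6328) = 0.3393
d' = z(H) − z(FA) = 0.0196 − 0.3393 = -0.3197

d' = -0.320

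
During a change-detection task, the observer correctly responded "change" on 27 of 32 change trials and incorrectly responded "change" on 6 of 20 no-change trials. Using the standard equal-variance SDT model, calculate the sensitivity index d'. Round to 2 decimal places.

H = 27/32 = 0.8438
FA = 6/20 = 0.3000
z(H) = 1.0102
z(FA) = -0.5244
d' = z(H) − z(FA) = 1.0102 − (-0.5244) = 1.5346

d' = 1.53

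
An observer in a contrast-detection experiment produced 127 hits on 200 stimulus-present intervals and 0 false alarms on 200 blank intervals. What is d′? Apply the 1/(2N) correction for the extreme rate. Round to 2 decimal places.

The false-alarm rate is 0/200 = 0, so apply the 1/(2N) correction: FA → 1/(2·200) = 0.00250.
z(H) = z(0.63500) = 0.345
z(FA) = z(0.00250) = -2.807
d' = 0.345 − (-2.807) = 3.152

d′ = 3.15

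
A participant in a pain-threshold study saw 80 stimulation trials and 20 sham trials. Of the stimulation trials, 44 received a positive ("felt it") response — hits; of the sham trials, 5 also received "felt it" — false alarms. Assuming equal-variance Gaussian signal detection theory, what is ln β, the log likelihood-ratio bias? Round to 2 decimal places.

ln β = 0.22

H = 44/80 = 0.5500
FA = 5/20 = 0.2500
z(H) = z(0.5500) = 0.126
z(FA) = z(0.2500) = -0.674
ln β = −½·[z(H)² − z(FA)²] = −0.5 × (0.016 − 0.454) = 0.219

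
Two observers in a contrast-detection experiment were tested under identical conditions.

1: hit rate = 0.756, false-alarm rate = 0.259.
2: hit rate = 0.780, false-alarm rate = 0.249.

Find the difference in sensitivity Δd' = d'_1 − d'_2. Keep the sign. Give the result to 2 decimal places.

Δd' = -0.11

1: z(0.756) = 0.693, z(0.259) = -0.646, d' = 1.339
2: z(0.780) = 0.772, z(0.249) = -0.678, d' = 1.450
Δd' = d'_1 − d'_2 = 1.339 − 1.450 = -0.111
2 has the higher sensitivity.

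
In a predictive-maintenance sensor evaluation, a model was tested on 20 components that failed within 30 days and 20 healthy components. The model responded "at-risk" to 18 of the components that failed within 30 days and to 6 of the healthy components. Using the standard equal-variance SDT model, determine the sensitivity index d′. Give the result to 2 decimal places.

H = 18/20 = 0.9000
FA = 6/20 = 0.3000
z(0.9000) = 1.282, z(0.3000) = -0.524
d' = z(H) − z(FA) = 1.282 − (-0.524) = 1.806

d′ = 1.81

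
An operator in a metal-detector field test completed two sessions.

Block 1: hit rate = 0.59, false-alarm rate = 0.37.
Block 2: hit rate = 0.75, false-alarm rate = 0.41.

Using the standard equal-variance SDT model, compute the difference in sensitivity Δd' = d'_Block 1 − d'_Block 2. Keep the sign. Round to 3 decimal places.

Δd' = -0.343

Block 1: z(0.59) = 0.2275, z(0.37) = -0.3319, d' = 0.5594
Block 2: z(0.75) = 0.6745, z(0.41) = -0.2275, d' = 0.9020
Δd' = d'_Block 1 − d'_Block 2 = 0.5594 − 0.9020 = -0.3426
Block 2 has the higher sensitivity.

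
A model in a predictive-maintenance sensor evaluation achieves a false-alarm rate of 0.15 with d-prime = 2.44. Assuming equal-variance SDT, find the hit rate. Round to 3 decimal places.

hit rate = 0.920

z(false-alarm rate) = z(0.15) = -1.0364
z(H) = z(FA) + d' = -1.0364 + 2.44 = 1.4036
hit rate = Φ(1.4036) = 0.9198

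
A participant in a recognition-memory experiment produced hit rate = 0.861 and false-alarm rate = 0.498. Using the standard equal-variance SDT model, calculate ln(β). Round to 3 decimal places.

z(H) = z(0.861) = 1.0848
z(FA) = z(0.498) = -0.0050
ln β = −½·[z(H)² − z(FA)²] = −0.5 × (1.1768 − 0.0000) = -0.5884

ln β = -0.588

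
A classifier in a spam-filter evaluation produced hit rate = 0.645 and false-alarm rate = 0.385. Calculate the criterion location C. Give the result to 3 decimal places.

Φ⁻¹(H) = Φ⁻¹(0.645) = 0.3719
Φ⁻¹(FA) = Φ⁻¹(0.385) = -0.2924
c = −½·[z(H) + z(FA)] = −0.5 × (0.3719 + (-0.2924)) = -0.03975

C = -0.040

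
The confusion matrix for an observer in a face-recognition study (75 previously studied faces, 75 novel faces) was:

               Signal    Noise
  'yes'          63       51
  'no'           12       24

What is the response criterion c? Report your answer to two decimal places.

H = 63/75 = 0.8400
FA = 51/75 = 0.6800
z(H) = 0.994
z(FA) = 0.468
c = −½·[z(H) + z(FA)] = −0.5 × (0.994 + 0.468) = -0.731
c < 0: the observer has a liberal response bias.

c = -0.73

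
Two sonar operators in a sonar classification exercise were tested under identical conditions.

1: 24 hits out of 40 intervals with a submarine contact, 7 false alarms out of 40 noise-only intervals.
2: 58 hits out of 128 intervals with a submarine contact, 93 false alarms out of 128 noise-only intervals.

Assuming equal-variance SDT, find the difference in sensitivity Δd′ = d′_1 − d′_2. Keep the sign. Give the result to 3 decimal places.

Δd′ = 1.908

1: z(0.6000) = 0.2533, z(0.1750) = -0.9346, d' = 1.1879
2: z(0.4531) = -0.1178, z(0.7266) = 0.6026, d' = -0.7204
Δd' = d'_1 − d'_2 = 1.1879 − (-0.7204) = 1.9083
1 has the higher sensitivity.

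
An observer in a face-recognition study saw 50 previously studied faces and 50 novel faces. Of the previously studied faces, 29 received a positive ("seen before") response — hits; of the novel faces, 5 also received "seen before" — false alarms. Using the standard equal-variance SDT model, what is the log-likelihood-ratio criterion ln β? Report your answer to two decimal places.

ln β = 0.80

H = 29/50 = 0.5800
FA = 5/50 = 0.1000
z(0.5800) = 0.202, z(0.1000) = -1.282
ln β = −½·[z(H)² − z(FA)²] = −0.5 × (0.041 − 1.644) = 0.8015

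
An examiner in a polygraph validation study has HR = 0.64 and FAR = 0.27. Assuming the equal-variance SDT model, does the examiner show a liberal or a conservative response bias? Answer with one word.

conservative

z(H) = 0.358, z(FA) = -0.613
c = −½·(z(H) + z(FA)) = 0.1275
c > 0 → conservative criterion (biased toward responding “no”).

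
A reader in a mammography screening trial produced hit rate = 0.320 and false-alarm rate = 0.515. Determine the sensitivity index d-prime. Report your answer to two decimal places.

d-prime = -0.51

Φ⁻¹(H) = Φ⁻¹(0.320) = -0.4677
Φ⁻¹(FA) = Φ⁻¹(0.515) = 0.0376
d' = z(H) − z(FA) = -0.4677 − 0.0376 = -0.5053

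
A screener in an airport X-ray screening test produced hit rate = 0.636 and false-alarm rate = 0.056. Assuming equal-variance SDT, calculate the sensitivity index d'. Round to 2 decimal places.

z(H) = z(0.636) = 0.3478
z(FA) = z(0.056) = -1.5893
d' = z(H) − z(FA) = 0.3478 − (-1.5893) = 1.9371

d' = 1.94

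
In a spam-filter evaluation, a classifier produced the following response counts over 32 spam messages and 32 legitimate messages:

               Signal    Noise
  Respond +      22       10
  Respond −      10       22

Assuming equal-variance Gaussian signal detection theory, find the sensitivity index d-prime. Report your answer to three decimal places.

d-prime = 0.978

H = 22/32 = 0.6875
FA = 10/32 = 0.3125
z(H) = 0.4888
z(FA) = -0.4888
d' = z(H) − z(FA) = 0.4888 − (-0.4888) = 0.9776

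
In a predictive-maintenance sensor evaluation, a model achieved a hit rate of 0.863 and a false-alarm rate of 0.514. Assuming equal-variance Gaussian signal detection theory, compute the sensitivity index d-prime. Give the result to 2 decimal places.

d-prime = 1.06

z(H) = 1.0939
z(FA) = 0.0351
d' = z(H) − z(FA) = 1.0939 − 0.0351 = 1.0588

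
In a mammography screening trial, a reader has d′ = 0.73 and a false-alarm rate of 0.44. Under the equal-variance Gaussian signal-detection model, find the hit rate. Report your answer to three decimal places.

hit rate = 0.719

z(false-alarm rate) = z(0.44) = -0.1510
z(H) = z(FA) + d' = -0.1510 + 0.73 = 0.5790
hit rate = Φ(0.5790) = 0.7187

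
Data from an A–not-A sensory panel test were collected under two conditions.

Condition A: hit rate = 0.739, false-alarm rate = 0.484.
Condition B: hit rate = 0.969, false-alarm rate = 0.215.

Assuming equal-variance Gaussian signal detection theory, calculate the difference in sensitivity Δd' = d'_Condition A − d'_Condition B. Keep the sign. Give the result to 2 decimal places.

Condition A: z(0.739) = 0.640, z(0.484) = -0.040, d' = 0.680
Condition B: z(0.969) = 1.866, z(0.215) = -0.789, d' = 2.655
Δd' = d'_Condition A − d'_Condition B = 0.680 − 2.655 = -1.975
Condition B has the higher sensitivity.

Δd' = -1.98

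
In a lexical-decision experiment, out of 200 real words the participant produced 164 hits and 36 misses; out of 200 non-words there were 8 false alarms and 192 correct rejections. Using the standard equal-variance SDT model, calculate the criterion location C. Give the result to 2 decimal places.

H = 164/200 = 0.8200
FA = 8/200 = 0.0400
Φ⁻¹(0.8200) = 0.915, Φ⁻¹(0.0400) = -1.751
c = −½·[z(H) + z(FA)] = −0.5 × (0.915 + (-1.751)) = 0.418

C = 0.42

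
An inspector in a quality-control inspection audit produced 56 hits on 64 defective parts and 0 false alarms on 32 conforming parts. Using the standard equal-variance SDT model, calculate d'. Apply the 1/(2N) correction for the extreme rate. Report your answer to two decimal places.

The false-alarm rate is 0/32 = 0, so apply the 1/(2N) correction: FA → 1/(2·32) = 0.01562.
z(H) = z(0.87500) = 1.150
z(FA) = z(0.01562) = -2.154
d' = 1.150 − (-2.154) = 3.304

d' = 3.30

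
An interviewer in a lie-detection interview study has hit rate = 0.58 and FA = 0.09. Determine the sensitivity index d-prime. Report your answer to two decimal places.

z(0.58) = 0.2019, z(0.09) = -1.3408
d' = z(H) − z(FA) = 0.2019 − (-1.3408) = 1.5427

d-prime = 1.54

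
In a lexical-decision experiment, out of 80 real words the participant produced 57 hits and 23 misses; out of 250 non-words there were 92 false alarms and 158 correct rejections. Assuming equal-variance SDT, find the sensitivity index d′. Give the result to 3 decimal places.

H = 57/80 = 0.7125
FA = 92/250 = 0.3680
z(H) = z(0.7125) = 0.5607
z(FA) = z(0.3680) = -0.3372
d' = z(H) − z(FA) = 0.5607 − (-0.3372) = 0.8979

d′ = 0.898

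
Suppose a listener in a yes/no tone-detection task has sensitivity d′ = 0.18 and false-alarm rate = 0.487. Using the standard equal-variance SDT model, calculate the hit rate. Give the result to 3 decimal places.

z(false-alarm rate) = z(0.487) = -0.0326
z(H) = z(FA) + d' = -0.0326 + 0.18 = 0.1474
hit rate = Φ(0.1474) = 0.5586

hit rate = 0.559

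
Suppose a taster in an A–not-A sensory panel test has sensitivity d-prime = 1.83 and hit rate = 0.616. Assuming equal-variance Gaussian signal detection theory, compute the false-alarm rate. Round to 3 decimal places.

z(hit rate) = z(0.616) = 0.2950
z(FA) = z(H) − d' = 0.2950 − 1.83 = -1.5350
false-alarm rate = Φ(-1.5350) = 0.0624

false-alarm rate = 0.062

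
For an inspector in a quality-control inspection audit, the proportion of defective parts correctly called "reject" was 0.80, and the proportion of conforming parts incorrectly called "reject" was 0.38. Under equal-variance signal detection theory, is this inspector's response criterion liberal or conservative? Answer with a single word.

z(H) = 0.842, z(FA) = -0.305
c = −½·(z(H) + z(FA)) = -0.2685
c < 0 → liberal criterion (biased toward responding “yes”).

liberal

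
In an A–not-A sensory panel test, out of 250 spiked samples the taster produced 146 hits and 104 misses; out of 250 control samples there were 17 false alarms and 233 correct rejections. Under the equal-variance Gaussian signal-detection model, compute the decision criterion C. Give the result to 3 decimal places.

C = 0.639

H = 146/250 = 0.5840
FA = 17/250 = 0.0680
z(H) = 0.2121
z(FA) = -1.4909
c = −½·[z(H) + z(FA)] = −0.5 × (0.2121 + (-1.4909)) = 0.6394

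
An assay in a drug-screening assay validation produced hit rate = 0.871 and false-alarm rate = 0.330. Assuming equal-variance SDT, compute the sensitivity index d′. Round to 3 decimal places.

z(H) = z(0.871) = 1.1311
z(FA) = z(0.330) = -0.4399
d' = z(H) − z(FA) = 1.1311 − (-0.4399) = 1.5710

d′ = 1.571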